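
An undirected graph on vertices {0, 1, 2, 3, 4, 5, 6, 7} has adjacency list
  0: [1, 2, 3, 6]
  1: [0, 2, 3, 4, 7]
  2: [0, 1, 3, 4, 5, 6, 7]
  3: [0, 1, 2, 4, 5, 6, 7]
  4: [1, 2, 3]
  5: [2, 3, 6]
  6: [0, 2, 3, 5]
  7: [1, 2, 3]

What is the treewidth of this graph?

3

A width-3 tree decomposition is:
Bags: B1 = {0, 2, 3, 6}  B2 = {0, 1, 2, 3}  B3 = {2, 3, 5, 6}  B4 = {1, 2, 3, 7}  B5 = {1, 2, 3, 4}
Tree: B1–B2, B1–B3, B2–B4, B2–B5
Every bag has size at most 4, so the width is 4 − 1 = 3 and tw(G) ≤ 3. For the lower bound, the 4 vertices {0, 1, 2, 3} are pairwise adjacent, and any tree decomposition puts a clique entirely inside one bag — forcing width ≥ 3. Combining the bounds, tw(G) = 3.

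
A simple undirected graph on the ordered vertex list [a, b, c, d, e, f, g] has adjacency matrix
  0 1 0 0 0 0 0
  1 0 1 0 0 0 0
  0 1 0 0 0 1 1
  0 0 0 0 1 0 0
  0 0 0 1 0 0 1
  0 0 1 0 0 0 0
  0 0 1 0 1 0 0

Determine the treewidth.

A width-1 tree decomposition is:
Bags: B1 = {c, g}  B2 = {c, f}  B3 = {b, c}  B4 = {a, b}  B5 = {e, g}  B6 = {d, e}
Tree: B1–B2, B1–B3, B3–B4, B1–B5, B5–B6
The largest bag has 2 vertices, giving width 1; this decomposition certifies tw(G) ≤ 1. Since G has at least one edge (e.g. c–g), it is not an edgeless graph, so tw(G) ≥ 1. The upper and lower bounds meet at 1, so that is the treewidth.

1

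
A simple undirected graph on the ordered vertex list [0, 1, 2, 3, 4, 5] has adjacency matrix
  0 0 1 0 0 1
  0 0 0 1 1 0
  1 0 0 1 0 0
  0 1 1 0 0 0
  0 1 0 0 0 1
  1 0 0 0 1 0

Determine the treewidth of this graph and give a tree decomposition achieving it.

Every bag has size at most 3, so the width is 3 − 1 = 2 and tw(G) ≤ 2. The edges 4–5–0–2–3–1–4 form a cycle, so G is not a tree and its treewidth is at least 2. The upper and lower bounds meet at 2, so that is the treewidth.

Treewidth 2.
One optimal decomposition is:
Bags: B1 = {0, 4, 5}  B2 = {0, 2, 4}  B3 = {2, 3, 4}  B4 = {1, 3, 4}
Tree: B1–B2, B2–B3, B3–B4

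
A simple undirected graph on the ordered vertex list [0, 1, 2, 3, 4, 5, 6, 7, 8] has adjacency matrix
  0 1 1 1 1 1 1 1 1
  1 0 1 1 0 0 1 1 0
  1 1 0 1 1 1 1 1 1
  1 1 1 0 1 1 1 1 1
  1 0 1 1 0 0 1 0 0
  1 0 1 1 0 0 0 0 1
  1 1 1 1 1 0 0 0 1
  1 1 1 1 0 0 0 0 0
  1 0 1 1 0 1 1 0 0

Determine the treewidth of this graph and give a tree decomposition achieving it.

Treewidth 4.
One such decomposition:
Bags: B1 = {0, 2, 3, 4, 6}  B2 = {0, 1, 2, 3, 6}  B3 = {0, 2, 3, 6, 8}  B4 = {0, 1, 2, 3, 7}  B5 = {0, 2, 3, 5, 8}
Tree: B1–B2, B2–B3, B2–B4, B3–B5

Every bag has size at most 5, so the width is 5 − 1 = 4 and tw(G) ≤ 4. For the lower bound, the 5 vertices {0, 2, 3, 5, 8} are pairwise adjacent, and any tree decomposition puts a clique entirely inside one bag — forcing width ≥ 4. The upper and lower bounds meet at 4, so that is the treewidth.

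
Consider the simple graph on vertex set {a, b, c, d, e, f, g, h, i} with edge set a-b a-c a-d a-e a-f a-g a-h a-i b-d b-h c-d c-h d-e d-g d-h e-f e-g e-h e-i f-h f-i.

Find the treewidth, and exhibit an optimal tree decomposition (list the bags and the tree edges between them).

The largest bag has 4 vertices, giving width 3; this decomposition certifies tw(G) ≤ 3. For the lower bound, the 4 vertices {a, d, e, g} are pairwise adjacent, and any tree decomposition puts a clique entirely inside one bag — forcing width ≥ 3. Therefore the treewidth is 3.

Treewidth 3.
Bags: B1 = {a, c, d, h}  B2 = {a, b, d, h}  B3 = {a, d, e, h}  B4 = {a, e, f, h}  B5 = {a, d, e, g}  B6 = {a, e, f, i}
Tree: B1–B2, B1–B3, B3–B4, B3–B5, B4–B6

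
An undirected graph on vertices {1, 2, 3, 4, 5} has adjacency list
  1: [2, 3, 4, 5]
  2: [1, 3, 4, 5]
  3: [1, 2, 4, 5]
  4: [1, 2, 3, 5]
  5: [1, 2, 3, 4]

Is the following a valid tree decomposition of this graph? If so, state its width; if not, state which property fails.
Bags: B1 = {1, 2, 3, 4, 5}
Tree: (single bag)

Yes; width 4.

Vertex coverage: the bags together contain {1, 2, 3, 4, 5}, the full vertex set. Edge coverage: each edge of G has both endpoints in at least one bag. Running intersection: for every vertex, the bags containing it form a connected subtree. All three properties hold, so this is a valid tree decomposition of width max|bag| − 1 = 4, and hence tw(G) ≤ 4.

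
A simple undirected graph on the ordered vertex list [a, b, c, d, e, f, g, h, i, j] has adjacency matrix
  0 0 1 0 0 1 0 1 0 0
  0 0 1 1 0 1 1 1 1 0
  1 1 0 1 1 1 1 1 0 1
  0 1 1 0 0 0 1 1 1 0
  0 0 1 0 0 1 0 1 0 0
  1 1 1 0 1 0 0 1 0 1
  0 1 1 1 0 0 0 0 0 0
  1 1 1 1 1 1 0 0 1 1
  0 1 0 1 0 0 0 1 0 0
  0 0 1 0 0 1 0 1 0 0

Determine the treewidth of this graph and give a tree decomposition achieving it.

Treewidth 3.
One such decomposition:
Bags: B1 = {c, e, f, h}  B2 = {b, c, f, h}  B3 = {b, c, d, h}  B4 = {a, c, f, h}  B5 = {b, d, h, i}  B6 = {c, f, h, j}  B7 = {b, c, d, g}
Tree: B1–B2, B2–B3, B2–B4, B3–B5, B2–B6, B3–B7

Each bag holds 4 vertices, so the decomposition has width 3, which upper-bounds the treewidth. For the lower bound, the 4 vertices {b, c, d, g} are pairwise adjacent, and any tree decomposition puts a clique entirely inside one bag — forcing width ≥ 3. Hence tw(G) = 3 exactly.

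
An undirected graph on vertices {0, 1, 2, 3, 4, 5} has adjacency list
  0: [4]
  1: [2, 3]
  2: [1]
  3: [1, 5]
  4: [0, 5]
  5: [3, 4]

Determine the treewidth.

1

A width-1 tree decomposition is:
Bags: B1 = {0, 4}  B2 = {4, 5}  B3 = {3, 5}  B4 = {1, 3}  B5 = {1, 2}
Tree: B1–B2, B2–B3, B3–B4, B4–B5
The largest bag has 2 vertices, giving width 1; this decomposition certifies tw(G) ≤ 1. Since G has at least one edge (e.g. 0–4), it is not an edgeless graph, so tw(G) ≥ 1. Combining the bounds, tw(G) = 1.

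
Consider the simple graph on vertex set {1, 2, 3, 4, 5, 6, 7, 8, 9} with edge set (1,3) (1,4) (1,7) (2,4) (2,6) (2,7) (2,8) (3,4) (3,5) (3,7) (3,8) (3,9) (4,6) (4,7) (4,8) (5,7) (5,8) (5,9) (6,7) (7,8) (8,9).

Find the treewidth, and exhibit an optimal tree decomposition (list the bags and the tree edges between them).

Every bag has size at most 4, so the width is 4 − 1 = 3 and tw(G) ≤ 3. Conversely, {3, 5, 8, 9} is a clique of size 4, and the vertices of any clique must share a bag in every tree decomposition; so some bag has ≥ 4 vertices and tw(G) ≥ 3. Therefore the treewidth is 3.

Treewidth 3.
One such decomposition:
Bags: B1 = {3, 4, 7, 8}  B2 = {3, 5, 7, 8}  B3 = {2, 4, 7, 8}  B4 = {1, 3, 4, 7}  B5 = {2, 4, 6, 7}  B6 = {3, 5, 8, 9}
Tree: B1–B2, B1–B3, B1–B4, B3–B5, B2–B6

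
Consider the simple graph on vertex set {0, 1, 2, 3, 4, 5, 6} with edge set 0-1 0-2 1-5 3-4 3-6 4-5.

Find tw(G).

A width-1 tree decomposition is:
Bags: B1 = {3, 6}  B2 = {3, 4}  B3 = {4, 5}  B4 = {1, 5}  B5 = {0, 1}  B6 = {0, 2}
Tree: B1–B2, B2–B3, B3–B4, B4–B5, B5–B6
Every bag has size at most 2, so the width is 2 − 1 = 1 and tw(G) ≤ 1. Since G has at least one edge (e.g. 6–3), it is not an edgeless graph, so tw(G) ≥ 1. Combining the bounds, tw(G) = 1.

1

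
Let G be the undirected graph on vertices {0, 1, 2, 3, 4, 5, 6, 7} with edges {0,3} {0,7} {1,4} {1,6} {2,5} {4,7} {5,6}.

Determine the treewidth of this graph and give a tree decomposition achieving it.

The largest bag has 2 vertices, giving width 1; this decomposition certifies tw(G) ≤ 1. Since G has at least one edge (e.g. 2–5), it is not an edgeless graph, so tw(G) ≥ 1. Combining the bounds, tw(G) = 1.

Treewidth 1.
One optimal decomposition is:
Bags: B1 = {2, 5}  B2 = {5, 6}  B3 = {1, 6}  B4 = {1, 4}  B5 = {4, 7}  B6 = {0, 7}  B7 = {0, 3}
Tree: B1–B2, B2–B3, B3–B4, B4–B5, B5–B6, B6–B7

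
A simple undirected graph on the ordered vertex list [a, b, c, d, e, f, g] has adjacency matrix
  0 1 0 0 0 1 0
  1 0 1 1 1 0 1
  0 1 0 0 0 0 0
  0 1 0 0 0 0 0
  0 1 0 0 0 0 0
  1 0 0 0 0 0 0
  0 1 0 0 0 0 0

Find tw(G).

A width-1 tree decomposition is:
Bags: B1 = {b, e}  B2 = {b, d}  B3 = {a, b}  B4 = {b, c}  B5 = {a, f}  B6 = {b, g}
Tree: B1–B2, B1–B3, B2–B4, B3–B5, B4–B6
Each bag holds 2 vertices, so the decomposition has width 1, which upper-bounds the treewidth. Any graph with an edge has treewidth ≥ 1, and G has the edge b–e. The upper and lower bounds meet at 1, so that is the treewidth.

1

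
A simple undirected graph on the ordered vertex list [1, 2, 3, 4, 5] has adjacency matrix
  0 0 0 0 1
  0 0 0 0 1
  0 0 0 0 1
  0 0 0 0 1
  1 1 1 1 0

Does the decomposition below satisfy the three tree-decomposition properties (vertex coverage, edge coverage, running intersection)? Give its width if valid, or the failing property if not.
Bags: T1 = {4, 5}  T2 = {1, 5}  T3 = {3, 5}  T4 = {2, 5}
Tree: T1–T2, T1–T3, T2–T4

Yes; width 1.

Checking the three conditions: (i) the bags cover all of {1, 2, 3, 4, 5}; (ii) for each edge, some bag contains both endpoints; (iii) the bags containing any fixed vertex form a subtree. All hold, so the decomposition is valid with width 2 − 1 = 1.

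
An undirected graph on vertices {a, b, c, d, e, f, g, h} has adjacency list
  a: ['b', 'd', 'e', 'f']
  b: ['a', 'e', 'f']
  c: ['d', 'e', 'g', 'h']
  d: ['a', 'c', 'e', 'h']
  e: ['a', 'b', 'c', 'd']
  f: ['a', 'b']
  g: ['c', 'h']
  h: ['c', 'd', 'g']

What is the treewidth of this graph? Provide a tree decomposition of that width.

Each bag holds 3 vertices, so the decomposition has width 2, which upper-bounds the treewidth. For the lower bound, the 3 vertices {c, d, e} are pairwise adjacent, and any tree decomposition puts a clique entirely inside one bag — forcing width ≥ 2. Therefore the treewidth is 2.

Treewidth 2.
Bags: B1 = {c, d, e}  B2 = {c, d, h}  B3 = {a, d, e}  B4 = {c, g, h}  B5 = {a, b, e}  B6 = {a, b, f}
Tree: B1–B2, B1–B3, B2–B4, B3–B5, B5–B6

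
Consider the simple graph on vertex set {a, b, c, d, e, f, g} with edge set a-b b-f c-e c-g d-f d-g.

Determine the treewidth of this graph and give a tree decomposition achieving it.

Treewidth 1.
One such decomposition:
Bags: B1 = {c, e}  B2 = {c, g}  B3 = {d, g}  B4 = {d, f}  B5 = {b, f}  B6 = {a, b}
Tree: B1–B2, B2–B3, B3–B4, B4–B5, B5–B6

Each bag holds 2 vertices, so the decomposition has width 1, which upper-bounds the treewidth. Since G has at least one edge (e.g. e–c), it is not an edgeless graph, so tw(G) ≥ 1. The upper and lower bounds meet at 1, so that is the treewidth.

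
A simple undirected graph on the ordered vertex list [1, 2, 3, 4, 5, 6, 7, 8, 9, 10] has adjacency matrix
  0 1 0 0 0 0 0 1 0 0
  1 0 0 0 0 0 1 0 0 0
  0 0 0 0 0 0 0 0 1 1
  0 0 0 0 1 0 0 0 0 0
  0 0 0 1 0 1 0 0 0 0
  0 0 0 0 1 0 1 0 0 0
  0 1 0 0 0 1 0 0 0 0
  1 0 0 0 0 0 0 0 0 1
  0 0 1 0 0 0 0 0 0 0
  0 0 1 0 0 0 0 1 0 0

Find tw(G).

1

A width-1 tree decomposition is:
Bags: B1 = {4, 5}  B2 = {5, 6}  B3 = {6, 7}  B4 = {2, 7}  B5 = {1, 2}  B6 = {1, 8}  B7 = {8, 10}  B8 = {3, 10}  B9 = {3, 9}
Tree: B1–B2, B2–B3, B3–B4, B4–B5, B5–B6, B6–B7, B7–B8, B8–B9
The largest bag has 2 vertices, giving width 1; this decomposition certifies tw(G) ≤ 1. Since G has at least one edge (e.g. 4–5), it is not an edgeless graph, so tw(G) ≥ 1. Hence tw(G) = 1 exactly.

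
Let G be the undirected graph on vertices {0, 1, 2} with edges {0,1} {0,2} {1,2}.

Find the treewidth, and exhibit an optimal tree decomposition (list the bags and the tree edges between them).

Treewidth 2.
One such decomposition:
Bags: B1 = {0, 1, 2}
Tree: (single bag)

A single bag containing all 3 vertices is trivially a valid decomposition of width 2. Conversely, {0, 1, 2} is a clique of size 3, and the vertices of any clique must share a bag in every tree decomposition; so some bag has ≥ 3 vertices and tw(G) ≥ 2. The upper and lower bounds meet at 2, so that is the treewidth.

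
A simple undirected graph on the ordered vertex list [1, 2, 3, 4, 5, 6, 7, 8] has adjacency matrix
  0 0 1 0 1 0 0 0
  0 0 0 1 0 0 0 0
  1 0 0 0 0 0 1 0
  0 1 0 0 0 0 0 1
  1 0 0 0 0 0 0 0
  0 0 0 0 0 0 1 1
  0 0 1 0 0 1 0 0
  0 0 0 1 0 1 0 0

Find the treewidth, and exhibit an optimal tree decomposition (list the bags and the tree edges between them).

Treewidth 1.
Bags: B1 = {2, 4}  B2 = {4, 8}  B3 = {6, 8}  B4 = {6, 7}  B5 = {3, 7}  B6 = {1, 3}  B7 = {1, 5}
Tree: B1–B2, B2–B3, B3–B4, B4–B5, B5–B6, B6–B7

Every bag has size at most 2, so the width is 2 − 1 = 1 and tw(G) ≤ 1. Since G has at least one edge (e.g. 2–4), it is not an edgeless graph, so tw(G) ≥ 1. Hence tw(G) = 1 exactly.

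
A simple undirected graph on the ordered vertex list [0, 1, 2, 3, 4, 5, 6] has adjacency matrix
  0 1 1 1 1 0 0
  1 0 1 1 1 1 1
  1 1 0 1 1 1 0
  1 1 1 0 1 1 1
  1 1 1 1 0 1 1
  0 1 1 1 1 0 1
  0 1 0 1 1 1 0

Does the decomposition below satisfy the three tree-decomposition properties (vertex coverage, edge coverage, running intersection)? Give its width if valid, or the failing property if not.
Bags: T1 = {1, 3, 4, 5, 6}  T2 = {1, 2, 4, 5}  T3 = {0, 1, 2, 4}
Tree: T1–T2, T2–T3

A tree decomposition must satisfy three properties: every vertex lies in some bag; for every edge, both endpoints lie together in some bag; and for every vertex, the bags containing it form a connected subtree. Here edge (3,2) lies in no bag, so the decomposition is invalid.

No — edge (3,2) lies in no bag.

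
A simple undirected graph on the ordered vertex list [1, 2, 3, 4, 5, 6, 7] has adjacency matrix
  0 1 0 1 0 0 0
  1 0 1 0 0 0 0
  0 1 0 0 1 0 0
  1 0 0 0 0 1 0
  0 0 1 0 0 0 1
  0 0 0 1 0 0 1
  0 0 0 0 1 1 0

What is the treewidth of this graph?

A width-2 tree decomposition is:
Bags: B1 = {1, 2, 3}  B2 = {1, 3, 5}  B3 = {1, 5, 7}  B4 = {1, 6, 7}  B5 = {1, 4, 6}
Tree: B1–B2, B2–B3, B3–B4, B4–B5
Every bag has size at most 3, so the width is 3 − 1 = 2 and tw(G) ≤ 2. For the lower bound, G contains the cycle 1–2–3–5–7–6–4–1, so G is not a forest; only forests have treewidth ≤ 1, hence tw(G) ≥ 2. Hence tw(G) = 2 exactly.

2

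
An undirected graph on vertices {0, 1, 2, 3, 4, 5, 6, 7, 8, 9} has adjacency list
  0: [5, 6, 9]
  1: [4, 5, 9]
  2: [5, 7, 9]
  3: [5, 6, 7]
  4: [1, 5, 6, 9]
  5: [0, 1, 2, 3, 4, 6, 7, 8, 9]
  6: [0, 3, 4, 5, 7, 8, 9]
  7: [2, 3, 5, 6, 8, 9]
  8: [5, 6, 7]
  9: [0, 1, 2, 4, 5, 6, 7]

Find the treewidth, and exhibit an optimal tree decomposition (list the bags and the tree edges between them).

Treewidth 3.
One optimal decomposition is:
Bags: B1 = {4, 5, 6, 9}  B2 = {5, 6, 7, 9}  B3 = {1, 4, 5, 9}  B4 = {3, 5, 6, 7}  B5 = {5, 6, 7, 8}  B6 = {2, 5, 7, 9}  B7 = {0, 5, 6, 9}
Tree: B1–B2, B1–B3, B2–B4, B2–B5, B2–B6, B1–B7

Every bag has size at most 4, so the width is 4 − 1 = 3 and tw(G) ≤ 3. For the lower bound, the 4 vertices {1, 4, 5, 9} are pairwise adjacent, and any tree decomposition puts a clique entirely inside one bag — forcing width ≥ 3. Combining the bounds, tw(G) = 3.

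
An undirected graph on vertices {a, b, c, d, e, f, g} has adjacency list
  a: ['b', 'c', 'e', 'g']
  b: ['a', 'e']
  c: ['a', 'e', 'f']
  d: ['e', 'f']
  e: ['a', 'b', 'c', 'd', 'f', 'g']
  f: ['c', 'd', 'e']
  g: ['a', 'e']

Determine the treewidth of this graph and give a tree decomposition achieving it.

Every bag has size at most 3, so the width is 3 − 1 = 2 and tw(G) ≤ 2. For the lower bound, the 3 vertices {d, e, f} are pairwise adjacent, and any tree decomposition puts a clique entirely inside one bag — forcing width ≥ 2. Combining the bounds, tw(G) = 2.

Treewidth 2.
One such decomposition:
Bags: B1 = {a, c, e}  B2 = {a, e, g}  B3 = {a, b, e}  B4 = {c, e, f}  B5 = {d, e, f}
Tree: B1–B2, B1–B3, B1–B4, B4–B5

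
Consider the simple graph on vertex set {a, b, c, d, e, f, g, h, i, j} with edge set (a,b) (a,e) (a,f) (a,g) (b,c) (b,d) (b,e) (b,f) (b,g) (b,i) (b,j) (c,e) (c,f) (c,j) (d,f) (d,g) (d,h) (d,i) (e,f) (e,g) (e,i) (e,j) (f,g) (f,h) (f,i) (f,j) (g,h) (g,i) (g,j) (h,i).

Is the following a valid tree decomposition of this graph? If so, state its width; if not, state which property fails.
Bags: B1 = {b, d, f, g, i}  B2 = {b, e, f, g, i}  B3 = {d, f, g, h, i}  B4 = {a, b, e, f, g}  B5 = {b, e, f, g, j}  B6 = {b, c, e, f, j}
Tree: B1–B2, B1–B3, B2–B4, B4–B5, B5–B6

Every vertex of G appears in some bag (union = {a, b, c, d, e, f, g, h, i, j}); every edge is covered by a bag; and for each vertex v the set of bags containing v is connected in the bag tree. The decomposition is therefore valid. The largest bag has 5 vertices, so the width is 4.

Yes; width 4.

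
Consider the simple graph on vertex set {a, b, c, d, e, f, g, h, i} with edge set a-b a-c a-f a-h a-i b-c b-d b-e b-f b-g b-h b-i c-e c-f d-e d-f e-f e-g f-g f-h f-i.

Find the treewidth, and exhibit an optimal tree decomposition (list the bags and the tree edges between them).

Every bag has size at most 4, so the width is 4 − 1 = 3 and tw(G) ≤ 3. On the other hand G contains the 4-clique {b, d, e, f}. A clique must lie in a single bag of any decomposition, so no decomposition can have width below 3. Hence tw(G) = 3 exactly.

Treewidth 3.
Bags: B1 = {b, d, e, f}  B2 = {b, c, e, f}  B3 = {b, e, f, g}  B4 = {a, b, c, f}  B5 = {a, b, f, h}  B6 = {a, b, f, i}
Tree: B1–B2, B2–B3, B2–B4, B4–B5, B4–B6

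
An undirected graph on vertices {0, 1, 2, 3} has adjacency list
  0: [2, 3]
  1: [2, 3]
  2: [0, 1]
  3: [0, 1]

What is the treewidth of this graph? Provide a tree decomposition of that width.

Every bag has size at most 3, so the width is 3 − 1 = 2 and tw(G) ≤ 2. The edges 3–0–2–1–3 form a cycle, so G is not a tree and its treewidth is at least 2. Combining the bounds, tw(G) = 2.

Treewidth 2.
Bags: B1 = {0, 2, 3}  B2 = {1, 2, 3}
Tree: B1–B2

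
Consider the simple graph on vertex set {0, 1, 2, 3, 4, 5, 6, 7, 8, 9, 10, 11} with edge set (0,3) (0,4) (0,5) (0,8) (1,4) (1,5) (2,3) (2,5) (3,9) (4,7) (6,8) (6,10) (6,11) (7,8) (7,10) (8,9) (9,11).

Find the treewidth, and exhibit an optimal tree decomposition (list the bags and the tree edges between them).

Each bag holds 4 vertices, so the decomposition has width 3, which upper-bounds the treewidth. For the lower bound: the 4 vertex sets {1,2,5}, {3}, {0}, {4,7,8,9} are disjoint, each induces a connected subgraph, and every pair is joined by at least one edge of G. Contracting each set to a single vertex therefore yields K_{4} as a minor, and since treewidth is minor-monotone, tw(G) ≥ tw(K_{4}) = 3. Combining the bounds, tw(G) = 3.

Treewidth 3.
One optimal decomposition is:
Bags: B1 = {1, 2, 3, 5}  B2 = {0, 1, 3, 5}  B3 = {0, 1, 3, 4}  B4 = {0, 3, 4, 9}  B5 = {0, 4, 8, 9}  B6 = {4, 7, 8, 9}  B7 = {7, 8, 9, 11}  B8 = {6, 7, 8, 11}  B9 = {6, 7, 10, 11}
Tree: B1–B2, B2–B3, B3–B4, B4–B5, B5–B6, B6–B7, B7–B8, B8–B9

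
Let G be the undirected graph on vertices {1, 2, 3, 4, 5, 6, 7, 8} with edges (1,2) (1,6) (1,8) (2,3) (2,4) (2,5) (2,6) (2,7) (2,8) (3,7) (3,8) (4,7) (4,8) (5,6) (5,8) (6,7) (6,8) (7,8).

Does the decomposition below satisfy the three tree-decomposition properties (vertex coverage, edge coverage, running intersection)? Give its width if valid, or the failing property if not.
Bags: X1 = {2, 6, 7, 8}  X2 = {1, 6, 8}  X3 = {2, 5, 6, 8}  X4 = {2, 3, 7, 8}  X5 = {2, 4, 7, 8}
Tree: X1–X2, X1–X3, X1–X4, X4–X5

No — edge (2,1) lies in no bag.

A tree decomposition must satisfy three properties: every vertex lies in some bag; for every edge, both endpoints lie together in some bag; and for every vertex, the bags containing it form a connected subtree. Here edge (2,1) lies in no bag, so the decomposition is invalid.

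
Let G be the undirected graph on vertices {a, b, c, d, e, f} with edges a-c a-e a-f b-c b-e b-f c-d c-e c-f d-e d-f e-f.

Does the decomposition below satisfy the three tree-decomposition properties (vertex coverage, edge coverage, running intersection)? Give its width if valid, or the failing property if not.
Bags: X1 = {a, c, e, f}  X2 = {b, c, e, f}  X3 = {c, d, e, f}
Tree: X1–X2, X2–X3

Checking the three conditions: (i) the bags cover all of {a, b, c, d, e, f}; (ii) for each edge, some bag contains both endpoints; (iii) the bags containing any fixed vertex form a subtree. All hold, so the decomposition is valid with width 4 − 1 = 3.

Yes; width 3.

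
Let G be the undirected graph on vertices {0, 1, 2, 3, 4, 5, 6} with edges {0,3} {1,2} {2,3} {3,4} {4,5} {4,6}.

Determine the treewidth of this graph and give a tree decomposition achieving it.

Treewidth 1.
Bags: B1 = {2, 3}  B2 = {3, 4}  B3 = {1, 2}  B4 = {0, 3}  B5 = {4, 6}  B6 = {4, 5}
Tree: B1–B2, B1–B3, B1–B4, B2–B5, B5–B6

Each bag holds 2 vertices, so the decomposition has width 1, which upper-bounds the treewidth. G has an edge, so its treewidth is at least 1. Hence tw(G) = 1 exactly.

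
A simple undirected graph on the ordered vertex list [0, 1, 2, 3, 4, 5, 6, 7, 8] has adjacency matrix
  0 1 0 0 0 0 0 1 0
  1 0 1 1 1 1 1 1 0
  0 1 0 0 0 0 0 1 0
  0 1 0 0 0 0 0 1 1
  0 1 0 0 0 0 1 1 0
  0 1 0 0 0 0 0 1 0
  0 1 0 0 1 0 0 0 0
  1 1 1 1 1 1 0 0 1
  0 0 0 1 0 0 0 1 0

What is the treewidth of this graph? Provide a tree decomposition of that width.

Treewidth 2.
One optimal decomposition is:
Bags: B1 = {1, 2, 7}  B2 = {0, 1, 7}  B3 = {1, 3, 7}  B4 = {1, 4, 7}  B5 = {3, 7, 8}  B6 = {1, 4, 6}  B7 = {1, 5, 7}
Tree: B1–B2, B2–B3, B3–B4, B3–B5, B4–B6, B2–B7

The largest bag has 3 vertices, giving width 2; this decomposition certifies tw(G) ≤ 2. On the other hand G contains the 3-clique {3, 7, 8}. A clique must lie in a single bag of any decomposition, so no decomposition can have width below 2. Combining the bounds, tw(G) = 2.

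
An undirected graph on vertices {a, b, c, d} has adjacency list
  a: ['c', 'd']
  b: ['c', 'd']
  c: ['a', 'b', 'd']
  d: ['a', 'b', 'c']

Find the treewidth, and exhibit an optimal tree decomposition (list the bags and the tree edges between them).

Treewidth 2.
One such decomposition:
Bags: B1 = {a, c, d}  B2 = {b, c, d}
Tree: B1–B2

Each bag holds 3 vertices, so the decomposition has width 2, which upper-bounds the treewidth. On the other hand G contains the 3-clique {a, c, d}. A clique must lie in a single bag of any decomposition, so no decomposition can have width below 2. The upper and lower bounds meet at 2, so that is the treewidth.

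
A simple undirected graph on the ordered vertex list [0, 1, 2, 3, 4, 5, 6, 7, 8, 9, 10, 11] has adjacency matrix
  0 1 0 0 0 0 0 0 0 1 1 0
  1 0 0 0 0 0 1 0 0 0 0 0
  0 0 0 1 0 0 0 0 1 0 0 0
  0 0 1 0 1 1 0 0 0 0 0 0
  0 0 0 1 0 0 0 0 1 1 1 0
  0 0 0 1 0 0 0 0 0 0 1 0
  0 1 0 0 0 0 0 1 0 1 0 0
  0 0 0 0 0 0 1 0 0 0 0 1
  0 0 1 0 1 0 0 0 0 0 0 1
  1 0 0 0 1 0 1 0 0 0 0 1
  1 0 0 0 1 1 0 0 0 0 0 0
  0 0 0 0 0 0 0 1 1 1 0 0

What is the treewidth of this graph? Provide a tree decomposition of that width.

Each bag holds 4 vertices, so the decomposition has width 3, which upper-bounds the treewidth. For the lower bound: the 4 vertex sets {2,3,5}, {8}, {4}, {0,9,10,11} are disjoint, each induces a connected subgraph, and every pair is joined by at least one edge of G. Contracting each set to a single vertex therefore yields K_{4} as a minor, and since treewidth is minor-monotone, tw(G) ≥ tw(K_{4}) = 3. Combining the bounds, tw(G) = 3.

Treewidth 3.
One optimal decomposition is:
Bags: B1 = {2, 3, 5, 8}  B2 = {3, 4, 5, 8}  B3 = {4, 5, 8, 10}  B4 = {4, 8, 10, 11}  B5 = {4, 9, 10, 11}  B6 = {0, 9, 10, 11}  B7 = {0, 7, 9, 11}  B8 = {0, 6, 7, 9}  B9 = {0, 1, 6, 7}
Tree: B1–B2, B2–B3, B3–B4, B4–B5, B5–B6, B6–B7, B7–B8, B8–B9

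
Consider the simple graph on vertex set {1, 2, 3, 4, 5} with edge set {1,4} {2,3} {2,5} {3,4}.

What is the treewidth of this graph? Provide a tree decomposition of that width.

Treewidth 1.
One optimal decomposition is:
Bags: B1 = {1, 4}  B2 = {3, 4}  B3 = {2, 3}  B4 = {2, 5}
Tree: B1–B2, B2–B3, B3–B4

Every bag has size at most 2, so the width is 2 − 1 = 1 and tw(G) ≤ 1. Since G has at least one edge (e.g. 1–4), it is not an edgeless graph, so tw(G) ≥ 1. The upper and lower bounds meet at 1, so that is the treewidth.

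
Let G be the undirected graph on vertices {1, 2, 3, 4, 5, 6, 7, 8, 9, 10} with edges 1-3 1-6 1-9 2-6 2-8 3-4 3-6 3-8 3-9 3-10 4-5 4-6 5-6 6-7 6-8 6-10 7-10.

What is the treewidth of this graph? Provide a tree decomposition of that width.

Treewidth 2.
Bags: B1 = {6, 7, 10}  B2 = {3, 6, 10}  B3 = {1, 3, 6}  B4 = {3, 6, 8}  B5 = {2, 6, 8}  B6 = {3, 4, 6}  B7 = {1, 3, 9}  B8 = {4, 5, 6}
Tree: B1–B2, B2–B3, B3–B4, B4–B5, B2–B6, B3–B7, B6–B8

Every bag has size at most 3, so the width is 3 − 1 = 2 and tw(G) ≤ 2. Conversely, {1, 3, 9} is a clique of size 3, and the vertices of any clique must share a bag in every tree decomposition; so some bag has ≥ 3 vertices and tw(G) ≥ 2. Therefore the treewidth is 2.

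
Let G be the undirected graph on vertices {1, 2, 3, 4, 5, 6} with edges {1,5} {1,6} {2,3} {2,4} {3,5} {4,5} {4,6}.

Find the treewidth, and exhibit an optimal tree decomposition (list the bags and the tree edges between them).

Treewidth 2.
Bags: B1 = {1, 4, 6}  B2 = {1, 4, 5}  B3 = {2, 4, 5}  B4 = {2, 3, 5}
Tree: B1–B2, B2–B3, B3–B4

Every bag has size at most 3, so the width is 3 − 1 = 2 and tw(G) ≤ 2. For the lower bound, G contains the cycle 6–1–5–4–6, so G is not a forest; only forests have treewidth ≤ 1, hence tw(G) ≥ 2. Combining the bounds, tw(G) = 2.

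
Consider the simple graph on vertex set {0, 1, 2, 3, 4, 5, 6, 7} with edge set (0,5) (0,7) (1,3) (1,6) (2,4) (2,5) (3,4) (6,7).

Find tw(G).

A width-2 tree decomposition is:
Bags: B1 = {1, 6, 7}  B2 = {0, 1, 7}  B3 = {0, 1, 5}  B4 = {1, 2, 5}  B5 = {1, 2, 4}  B6 = {1, 3, 4}
Tree: B1–B2, B2–B3, B3–B4, B4–B5, B5–B6
Every bag has size at most 3, so the width is 3 − 1 = 2 and tw(G) ≤ 2. The edges 1–6–7–0–5–2–4–3–1 form a cycle, so G is not a tree and its treewidth is at least 2. Hence tw(G) = 2 exactly.

2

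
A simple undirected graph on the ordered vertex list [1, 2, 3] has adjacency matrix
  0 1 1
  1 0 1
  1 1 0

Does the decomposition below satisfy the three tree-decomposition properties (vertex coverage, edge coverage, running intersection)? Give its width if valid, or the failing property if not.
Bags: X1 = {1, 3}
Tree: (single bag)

A tree decomposition must satisfy three properties: every vertex lies in some bag; for every edge, both endpoints lie together in some bag; and for every vertex, the bags containing it form a connected subtree. Here vertex 2 appears in no bag, so the decomposition is invalid.

No — vertex 2 appears in no bag.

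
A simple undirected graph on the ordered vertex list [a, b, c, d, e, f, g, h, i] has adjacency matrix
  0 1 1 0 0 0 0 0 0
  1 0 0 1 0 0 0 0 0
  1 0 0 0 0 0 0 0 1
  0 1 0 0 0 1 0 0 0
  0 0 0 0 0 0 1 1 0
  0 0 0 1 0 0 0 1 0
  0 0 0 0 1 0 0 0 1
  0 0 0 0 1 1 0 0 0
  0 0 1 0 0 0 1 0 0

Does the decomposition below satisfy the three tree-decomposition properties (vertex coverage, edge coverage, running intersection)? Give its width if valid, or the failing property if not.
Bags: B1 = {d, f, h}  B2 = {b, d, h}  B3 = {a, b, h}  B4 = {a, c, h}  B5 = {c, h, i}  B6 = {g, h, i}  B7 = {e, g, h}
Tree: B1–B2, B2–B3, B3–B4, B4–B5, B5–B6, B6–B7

Every vertex of G appears in some bag (union = {a, b, c, d, e, f, g, h, i}); every edge is covered by a bag; and for each vertex v the set of bags containing v is connected in the bag tree. The decomposition is therefore valid. The largest bag has 3 vertices, so the width is 2.

Yes; width 2.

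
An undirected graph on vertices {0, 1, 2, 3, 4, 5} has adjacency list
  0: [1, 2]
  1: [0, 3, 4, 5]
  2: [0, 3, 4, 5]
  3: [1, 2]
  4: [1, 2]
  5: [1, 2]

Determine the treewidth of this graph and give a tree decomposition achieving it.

Each bag holds 3 vertices, so the decomposition has width 2, which upper-bounds the treewidth. The edges 1–5–2–0–1 form a cycle, so G is not a tree and its treewidth is at least 2. Hence tw(G) = 2 exactly.

Treewidth 2.
Bags: B1 = {1, 2, 5}  B2 = {0, 1, 2}  B3 = {1, 2, 4}  B4 = {1, 2, 3}
Tree: B1–B2, B2–B3, B3–B4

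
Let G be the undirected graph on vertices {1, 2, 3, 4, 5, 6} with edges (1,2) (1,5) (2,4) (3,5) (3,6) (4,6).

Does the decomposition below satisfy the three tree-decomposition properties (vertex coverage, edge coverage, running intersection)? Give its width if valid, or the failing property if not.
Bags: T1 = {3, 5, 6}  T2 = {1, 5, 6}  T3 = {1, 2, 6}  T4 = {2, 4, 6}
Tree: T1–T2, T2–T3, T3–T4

Vertex coverage: the bags together contain {1, 2, 3, 4, 5, 6}, the full vertex set. Edge coverage: each edge of G has both endpoints in at least one bag. Running intersection: for every vertex, the bags containing it form a connected subtree. All three properties hold, so this is a valid tree decomposition of width max|bag| − 1 = 2, and hence tw(G) ≤ 2.

Yes; width 2.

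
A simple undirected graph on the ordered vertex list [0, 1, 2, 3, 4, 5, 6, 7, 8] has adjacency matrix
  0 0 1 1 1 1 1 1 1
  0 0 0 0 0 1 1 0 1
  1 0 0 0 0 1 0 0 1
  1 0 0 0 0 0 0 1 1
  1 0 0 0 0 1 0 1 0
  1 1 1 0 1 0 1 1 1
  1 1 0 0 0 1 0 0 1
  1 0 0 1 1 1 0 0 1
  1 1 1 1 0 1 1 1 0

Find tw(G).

3

A width-3 tree decomposition is:
Bags: B1 = {0, 3, 7, 8}  B2 = {0, 5, 7, 8}  B3 = {0, 2, 5, 8}  B4 = {0, 4, 5, 7}  B5 = {0, 5, 6, 8}  B6 = {1, 5, 6, 8}
Tree: B1–B2, B2–B3, B2–B4, B3–B5, B5–B6
Each bag holds 4 vertices, so the decomposition has width 3, which upper-bounds the treewidth. On the other hand G contains the 4-clique {0, 3, 7, 8}. A clique must lie in a single bag of any decomposition, so no decomposition can have width below 3. The upper and lower bounds meet at 3, so that is the treewidth.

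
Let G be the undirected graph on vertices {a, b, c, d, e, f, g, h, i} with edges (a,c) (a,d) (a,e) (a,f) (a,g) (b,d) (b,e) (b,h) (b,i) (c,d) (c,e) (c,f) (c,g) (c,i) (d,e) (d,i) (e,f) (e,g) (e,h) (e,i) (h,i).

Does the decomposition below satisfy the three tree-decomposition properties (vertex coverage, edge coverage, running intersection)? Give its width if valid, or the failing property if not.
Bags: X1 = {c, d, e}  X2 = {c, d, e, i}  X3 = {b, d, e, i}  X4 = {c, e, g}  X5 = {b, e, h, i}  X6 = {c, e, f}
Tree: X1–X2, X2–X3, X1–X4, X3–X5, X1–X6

No — vertex a appears in no bag.

A tree decomposition must satisfy three properties: every vertex lies in some bag; for every edge, both endpoints lie together in some bag; and for every vertex, the bags containing it form a connected subtree. Here vertex a appears in no bag, so the decomposition is invalid.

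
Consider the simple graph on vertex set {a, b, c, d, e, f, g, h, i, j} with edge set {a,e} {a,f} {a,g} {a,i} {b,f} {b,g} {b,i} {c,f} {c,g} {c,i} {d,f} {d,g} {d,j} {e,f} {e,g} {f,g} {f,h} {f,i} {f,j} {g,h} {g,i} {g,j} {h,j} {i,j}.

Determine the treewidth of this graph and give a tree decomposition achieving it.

Treewidth 3.
One such decomposition:
Bags: B1 = {b, f, g, i}  B2 = {f, g, i, j}  B3 = {c, f, g, i}  B4 = {f, g, h, j}  B5 = {a, f, g, i}  B6 = {d, f, g, j}  B7 = {a, e, f, g}
Tree: B1–B2, B2–B3, B2–B4, B1–B5, B4–B6, B5–B7

Every bag has size at most 4, so the width is 4 − 1 = 3 and tw(G) ≤ 3. On the other hand G contains the 4-clique {d, f, g, j}. A clique must lie in a single bag of any decomposition, so no decomposition can have width below 3. The upper and lower bounds meet at 3, so that is the treewidth.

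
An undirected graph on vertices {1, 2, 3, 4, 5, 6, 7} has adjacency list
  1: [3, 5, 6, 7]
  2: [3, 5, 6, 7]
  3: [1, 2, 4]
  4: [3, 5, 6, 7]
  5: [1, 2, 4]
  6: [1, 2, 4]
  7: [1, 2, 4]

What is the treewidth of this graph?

A width-3 tree decomposition is:
Bags: B1 = {1, 2, 3, 4}  B2 = {1, 2, 4, 7}  B3 = {1, 2, 4, 6}  B4 = {1, 2, 4, 5}
Tree: B1–B2, B2–B3, B3–B4
The largest bag has 4 vertices, giving width 3; this decomposition certifies tw(G) ≤ 3. For the lower bound: the 4 vertex sets {1,3}, {4,7}, {2}, {6} are disjoint, each induces a connected subgraph, and every pair is joined by at least one edge of G. Contracting each set to a single vertex therefore yields K_{4} as a minor, and since treewidth is minor-monotone, tw(G) ≥ tw(K_{4}) = 3. The upper and lower bounds meet at 3, so that is the treewidth.

3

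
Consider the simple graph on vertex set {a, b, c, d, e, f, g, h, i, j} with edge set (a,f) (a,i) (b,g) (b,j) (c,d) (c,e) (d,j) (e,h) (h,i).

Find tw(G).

1

A width-1 tree decomposition is:
Bags: B1 = {b, g}  B2 = {b, j}  B3 = {d, j}  B4 = {c, d}  B5 = {c, e}  B6 = {e, h}  B7 = {h, i}  B8 = {a, i}  B9 = {a, f}
Tree: B1–B2, B2–B3, B3–B4, B4–B5, B5–B6, B6–B7, B7–B8, B8–B9
Each bag holds 2 vertices, so the decomposition has width 1, which upper-bounds the treewidth. G has an edge, so its treewidth is at least 1. Hence tw(G) = 1 exactly.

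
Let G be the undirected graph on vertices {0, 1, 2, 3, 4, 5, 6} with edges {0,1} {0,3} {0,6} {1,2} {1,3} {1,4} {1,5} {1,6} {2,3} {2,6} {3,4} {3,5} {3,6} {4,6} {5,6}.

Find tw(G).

A width-3 tree decomposition is:
Bags: B1 = {1, 2, 3, 6}  B2 = {1, 3, 4, 6}  B3 = {1, 3, 5, 6}  B4 = {0, 1, 3, 6}
Tree: B1–B2, B2–B3, B3–B4
The largest bag has 4 vertices, giving width 3; this decomposition certifies tw(G) ≤ 3. Conversely, {0, 1, 3, 6} is a clique of size 4, and the vertices of any clique must share a bag in every tree decomposition; so some bag has ≥ 4 vertices and tw(G) ≥ 3. Hence tw(G) = 3 exactly.

3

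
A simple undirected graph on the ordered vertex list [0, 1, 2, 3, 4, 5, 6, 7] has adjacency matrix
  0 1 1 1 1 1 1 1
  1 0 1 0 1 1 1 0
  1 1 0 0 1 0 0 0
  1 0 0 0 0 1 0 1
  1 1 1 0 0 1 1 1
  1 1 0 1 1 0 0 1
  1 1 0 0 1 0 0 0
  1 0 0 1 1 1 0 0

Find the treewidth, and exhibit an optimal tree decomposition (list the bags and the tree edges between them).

Treewidth 3.
Bags: B1 = {0, 1, 2, 4}  B2 = {0, 1, 4, 5}  B3 = {0, 1, 4, 6}  B4 = {0, 4, 5, 7}  B5 = {0, 3, 5, 7}
Tree: B1–B2, B2–B3, B2–B4, B4–B5

The largest bag has 4 vertices, giving width 3; this decomposition certifies tw(G) ≤ 3. On the other hand G contains the 4-clique {0, 3, 5, 7}. A clique must lie in a single bag of any decomposition, so no decomposition can have width below 3. Combining the bounds, tw(G) = 3.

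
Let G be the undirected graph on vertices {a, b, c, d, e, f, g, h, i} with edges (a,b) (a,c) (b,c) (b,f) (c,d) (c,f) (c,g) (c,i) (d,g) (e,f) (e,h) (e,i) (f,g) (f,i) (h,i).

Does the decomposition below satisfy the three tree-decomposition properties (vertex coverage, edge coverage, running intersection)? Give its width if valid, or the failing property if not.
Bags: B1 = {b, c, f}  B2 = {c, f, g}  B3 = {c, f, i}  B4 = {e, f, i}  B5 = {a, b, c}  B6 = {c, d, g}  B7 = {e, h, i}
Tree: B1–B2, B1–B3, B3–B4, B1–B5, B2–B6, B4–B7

Checking the three conditions: (i) the bags cover all of {a, b, c, d, e, f, g, h, i}; (ii) for each edge, some bag contains both endpoints; (iii) the bags containing any fixed vertex form a subtree. All hold, so the decomposition is valid with width 3 − 1 = 2.

Yes; width 2.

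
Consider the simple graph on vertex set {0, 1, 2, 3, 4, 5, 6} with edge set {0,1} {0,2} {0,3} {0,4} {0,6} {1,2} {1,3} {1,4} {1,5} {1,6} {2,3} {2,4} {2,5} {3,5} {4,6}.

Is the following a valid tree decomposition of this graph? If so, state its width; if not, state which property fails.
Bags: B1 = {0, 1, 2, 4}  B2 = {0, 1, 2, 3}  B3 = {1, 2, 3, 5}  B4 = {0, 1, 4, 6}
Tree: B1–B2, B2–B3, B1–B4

Yes; width 3.

Every vertex of G appears in some bag (union = {0, 1, 2, 3, 4, 5, 6}); every edge is covered by a bag; and for each vertex v the set of bags containing v is connected in the bag tree. The decomposition is therefore valid. The largest bag has 4 vertices, so the width is 3.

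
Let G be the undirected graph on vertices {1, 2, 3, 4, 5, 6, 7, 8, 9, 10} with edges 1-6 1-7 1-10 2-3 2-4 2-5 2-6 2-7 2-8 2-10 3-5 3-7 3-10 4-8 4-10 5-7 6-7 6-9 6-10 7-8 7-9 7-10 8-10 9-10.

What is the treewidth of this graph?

3

A width-3 tree decomposition is:
Bags: B1 = {2, 3, 7, 10}  B2 = {2, 7, 8, 10}  B3 = {2, 6, 7, 10}  B4 = {2, 4, 8, 10}  B5 = {2, 3, 5, 7}  B6 = {1, 6, 7, 10}  B7 = {6, 7, 9, 10}
Tree: B1–B2, B1–B3, B2–B4, B1–B5, B3–B6, B6–B7
The largest bag has 4 vertices, giving width 3; this decomposition certifies tw(G) ≤ 3. Conversely, {2, 4, 8, 10} is a clique of size 4, and the vertices of any clique must share a bag in every tree decomposition; so some bag has ≥ 4 vertices and tw(G) ≥ 3. The upper and lower bounds meet at 3, so that is the treewidth.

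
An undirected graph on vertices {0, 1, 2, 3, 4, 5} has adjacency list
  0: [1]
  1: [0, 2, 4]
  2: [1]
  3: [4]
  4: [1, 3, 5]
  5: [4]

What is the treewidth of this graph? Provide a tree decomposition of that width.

Every bag has size at most 2, so the width is 2 − 1 = 1 and tw(G) ≤ 1. Since G has at least one edge (e.g. 4–5), it is not an edgeless graph, so tw(G) ≥ 1. The upper and lower bounds meet at 1, so that is the treewidth.

Treewidth 1.
Bags: B1 = {4, 5}  B2 = {1, 4}  B3 = {3, 4}  B4 = {0, 1}  B5 = {1, 2}
Tree: B1–B2, B2–B3, B2–B4, B4–B5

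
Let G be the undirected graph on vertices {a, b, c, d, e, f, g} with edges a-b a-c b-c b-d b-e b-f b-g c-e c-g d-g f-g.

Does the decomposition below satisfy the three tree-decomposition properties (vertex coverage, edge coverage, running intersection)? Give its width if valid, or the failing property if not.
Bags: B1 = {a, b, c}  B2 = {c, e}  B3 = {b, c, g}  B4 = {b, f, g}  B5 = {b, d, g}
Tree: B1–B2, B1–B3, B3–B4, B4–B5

A tree decomposition must satisfy three properties: every vertex lies in some bag; for every edge, both endpoints lie together in some bag; and for every vertex, the bags containing it form a connected subtree. Here edge (b,e) lies in no bag, so the decomposition is invalid.

No — edge (b,e) lies in no bag.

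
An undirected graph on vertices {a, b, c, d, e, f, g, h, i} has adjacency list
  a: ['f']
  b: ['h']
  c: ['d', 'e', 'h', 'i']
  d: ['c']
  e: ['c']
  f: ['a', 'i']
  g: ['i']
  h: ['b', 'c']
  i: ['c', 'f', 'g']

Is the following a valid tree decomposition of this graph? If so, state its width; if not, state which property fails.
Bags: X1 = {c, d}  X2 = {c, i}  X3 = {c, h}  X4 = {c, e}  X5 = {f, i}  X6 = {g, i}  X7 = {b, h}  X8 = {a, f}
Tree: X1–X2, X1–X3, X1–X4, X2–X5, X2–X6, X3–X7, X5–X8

Yes; width 1.

Every vertex of G appears in some bag (union = {a, b, c, d, e, f, g, h, i}); every edge is covered by a bag; and for each vertex v the set of bags containing v is connected in the bag tree. The decomposition is therefore valid. The largest bag has 2 vertices, so the width is 1.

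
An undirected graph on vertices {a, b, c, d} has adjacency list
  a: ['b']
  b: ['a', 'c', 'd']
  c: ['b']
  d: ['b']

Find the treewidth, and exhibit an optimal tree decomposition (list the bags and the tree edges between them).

Treewidth 1.
Bags: B1 = {a, b}  B2 = {b, c}  B3 = {b, d}
Tree: B1–B2, B1–B3

Each bag holds 2 vertices, so the decomposition has width 1, which upper-bounds the treewidth. Since G has at least one edge (e.g. b–a), it is not an edgeless graph, so tw(G) ≥ 1. Hence tw(G) = 1 exactly.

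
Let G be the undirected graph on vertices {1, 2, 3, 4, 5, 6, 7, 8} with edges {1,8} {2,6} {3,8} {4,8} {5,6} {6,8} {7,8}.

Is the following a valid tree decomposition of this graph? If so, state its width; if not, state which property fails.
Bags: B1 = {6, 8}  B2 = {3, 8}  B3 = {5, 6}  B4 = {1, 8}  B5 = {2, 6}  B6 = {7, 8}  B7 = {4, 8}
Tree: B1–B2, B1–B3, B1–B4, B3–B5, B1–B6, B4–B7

Yes; width 1.

Vertex coverage: the bags together contain {1, 2, 3, 4, 5, 6, 7, 8}, the full vertex set. Edge coverage: each edge of G has both endpoints in at least one bag. Running intersection: for every vertex, the bags containing it form a connected subtree. All three properties hold, so this is a valid tree decomposition of width max|bag| − 1 = 1, and hence tw(G) ≤ 1.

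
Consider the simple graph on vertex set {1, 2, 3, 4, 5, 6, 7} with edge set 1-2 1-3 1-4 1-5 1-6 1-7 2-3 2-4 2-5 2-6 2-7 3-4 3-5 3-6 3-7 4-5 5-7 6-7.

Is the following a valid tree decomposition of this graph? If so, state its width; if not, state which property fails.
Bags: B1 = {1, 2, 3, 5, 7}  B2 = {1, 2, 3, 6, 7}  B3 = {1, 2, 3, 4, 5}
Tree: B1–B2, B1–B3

Vertex coverage: the bags together contain {1, 2, 3, 4, 5, 6, 7}, the full vertex set. Edge coverage: each edge of G has both endpoints in at least one bag. Running intersection: for every vertex, the bags containing it form a connected subtree. All three properties hold, so this is a valid tree decomposition of width max|bag| − 1 = 4, and hence tw(G) ≤ 4.

Yes; width 4.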